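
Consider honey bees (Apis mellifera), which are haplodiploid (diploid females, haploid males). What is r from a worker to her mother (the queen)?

0.5

One meiotic link between diploid queen and diploid daughter: r = 1/2.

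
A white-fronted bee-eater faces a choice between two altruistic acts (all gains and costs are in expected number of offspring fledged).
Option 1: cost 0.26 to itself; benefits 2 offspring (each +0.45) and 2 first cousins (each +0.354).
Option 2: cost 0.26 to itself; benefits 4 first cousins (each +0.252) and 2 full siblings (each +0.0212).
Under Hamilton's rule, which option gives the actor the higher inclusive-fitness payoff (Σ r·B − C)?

Option 1

Option 1: r to an offspring = 0.5.
Option 1: r to a first cousin = 0.125.
Option 1: Σ r·B − C = (2·0.5·0.45 + 2·0.125·0.354) − 0.26 = 0.2785.
Option 2: r to a first cousin = 0.125.
Option 2: r to a full sibling = 0.5.
Option 2: Σ r·B − C = (4·0.125·0.252 + 2·0.5·0.0212) − 0.26 = -0.1128.
Option 1 has the higher net inclusive-fitness payoff.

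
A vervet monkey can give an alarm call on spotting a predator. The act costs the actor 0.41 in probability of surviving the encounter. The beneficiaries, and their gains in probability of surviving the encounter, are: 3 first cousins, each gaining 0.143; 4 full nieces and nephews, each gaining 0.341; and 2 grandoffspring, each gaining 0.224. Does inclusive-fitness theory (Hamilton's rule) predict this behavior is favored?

Hamilton's rule: the trait is favored when the sum of r·B over every recipient exceeds the actor's cost C.
r to a first cousin = 1/8 (first cousins share one grandparent pair — two paths of length 4: r = 2·(1/2)^4 = 1/8).
r to a full niece or nephew = 0.25 (full aunt/uncle↔niece/nephew: two paths of length 3 through the shared grandparent pair: r = 2·(1/2)^3 = 1/4).
r to a grandoffspring = 0.25 (two parent–offspring links: r = (1/2)^2 = 1/4).
Summing one r·B term per recipient: 3·0.125·0.143 + 4·0.25·0.341 + 2·0.25·0.224 = 0.506625.
0.506625 > 0.41: the indirect benefit exceeds the cost.

Yes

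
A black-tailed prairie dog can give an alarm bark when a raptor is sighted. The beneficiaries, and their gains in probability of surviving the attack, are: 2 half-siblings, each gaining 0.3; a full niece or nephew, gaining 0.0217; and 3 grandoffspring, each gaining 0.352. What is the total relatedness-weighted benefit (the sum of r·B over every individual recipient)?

0.419425

r to a half-sibling = 0.25 (half-sibs share one parent — one path of length 2: r = (1/2)^2 = 1/4).
r to a full niece or nephew = 0.25 (full aunt/uncle↔niece/nephew: two paths of length 3 through the shared grandparent pair: r = 2·(1/2)^3 = 1/4).
r to a grandoffspring = 0.25 (two parent–offspring links: r = (1/2)^2 = 1/4).
Summing one r·B term per recipient: 2·0.25·0.3 + 1·0.25·0.0217 + 3·0.25·0.352 = 0.419425.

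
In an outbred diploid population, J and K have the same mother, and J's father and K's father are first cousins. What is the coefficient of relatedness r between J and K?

With two independent routes of shared ancestry, r is the sum of the two contributions.
J and K are related in two ways: half-sibs through their shared mother (r = 1/4) and second cousins through their fathers (r = 1/32).
r = 1/4 + 1/32 = 0.28125.

0.28125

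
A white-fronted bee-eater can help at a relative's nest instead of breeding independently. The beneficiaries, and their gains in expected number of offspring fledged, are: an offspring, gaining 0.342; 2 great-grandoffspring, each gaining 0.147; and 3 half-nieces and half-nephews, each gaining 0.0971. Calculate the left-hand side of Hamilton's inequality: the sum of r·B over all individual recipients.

r to an offspring = 1/2 (one parent–offspring link: r = (1/2)^1 = 1/2).
r to a great-grandoffspring = 1/8 (three parent–offspring links: r = (1/2)^3 = 1/8).
r to a half-niece or half-nephew = 1/8 (half-aunt/uncle↔niece/nephew: one path of length 3: r = (1/2)^3 = 1/8).
Summing one r·B term per recipient: 1·0.5·0.342 + 2·0.125·0.147 + 3·0.125·0.0971 = 0.2441625.

0.2441625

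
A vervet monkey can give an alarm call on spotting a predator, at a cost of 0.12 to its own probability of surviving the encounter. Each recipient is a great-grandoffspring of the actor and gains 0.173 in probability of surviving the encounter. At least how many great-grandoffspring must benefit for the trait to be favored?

r to a great-grandoffspring = 1/8 (three parent–offspring links: r = (1/2)^3 = 1/8).
Hamilton's rule: n·r·B > C  ⇒  n > C/(r·B) = 0.12/(0.125·0.173) = 5.549.
The smallest integer exceeding 5.549 is 6.

6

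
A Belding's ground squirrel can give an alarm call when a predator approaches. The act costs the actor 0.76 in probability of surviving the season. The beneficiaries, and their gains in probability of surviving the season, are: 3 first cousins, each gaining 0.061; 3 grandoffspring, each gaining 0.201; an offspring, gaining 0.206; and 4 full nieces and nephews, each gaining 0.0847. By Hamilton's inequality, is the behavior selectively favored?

Hamilton's rule: the trait is favored when the sum of r·B over every recipient exceeds the actor's cost C.
r to a first cousin = 1/8 (first cousins share one grandparent pair — two paths of length 4: r = 2·(1/2)^4 = 1/8).
r to a grandoffspring = 0.25 (two parent–offspring links: r = (1/2)^2 = 1/4).
r to an offspring = 1/2 (one parent–offspring link: r = (1/2)^1 = 1/2).
r to a full niece or nephew = 1/4 (full aunt/uncle↔niece/nephew: two paths of length 3 through the shared grandparent pair: r = 2·(1/2)^3 = 1/4).
Summing one r·B term per recipient: 3·0.125·0.061 + 3·0.25·0.201 + 1·0.5·0.206 + 4·0.25·0.0847 = 0.361325.
0.361325 < 0.76: the indirect benefit is less than the cost.

No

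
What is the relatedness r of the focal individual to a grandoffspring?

Two parent–offspring links: r = (1/2)^2 = 1/4.

0.25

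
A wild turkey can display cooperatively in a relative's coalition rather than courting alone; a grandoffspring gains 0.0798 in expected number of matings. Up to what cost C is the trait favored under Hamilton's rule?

r to a grandoffspring = 0.25 (two parent–offspring links: r = (1/2)^2 = 1/4).
Hamilton's rule: n·r·B > C, so the trait is favored while C < n·r·B = 1·0.25·0.0798 = 0.01995.

0.01995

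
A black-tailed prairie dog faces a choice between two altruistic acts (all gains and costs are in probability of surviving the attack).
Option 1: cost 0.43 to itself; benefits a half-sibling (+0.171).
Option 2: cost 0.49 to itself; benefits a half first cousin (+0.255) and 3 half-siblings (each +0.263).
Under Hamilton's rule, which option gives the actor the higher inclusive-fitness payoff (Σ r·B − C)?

Option 1: r to a half-sibling = 0.25.
Option 1: Σ r·B − C = (1·0.25·0.171) − 0.43 = -0.38725.
Option 2: r to a half first cousin = 0.0625.
Option 2: r to a half-sibling = 0.25.
Option 2: Σ r·B − C = (1·0.0625·0.255 + 3·0.25·0.263) − 0.49 = -0.2768125.
Option 2 has the higher net inclusive-fitness payoff.

Option 2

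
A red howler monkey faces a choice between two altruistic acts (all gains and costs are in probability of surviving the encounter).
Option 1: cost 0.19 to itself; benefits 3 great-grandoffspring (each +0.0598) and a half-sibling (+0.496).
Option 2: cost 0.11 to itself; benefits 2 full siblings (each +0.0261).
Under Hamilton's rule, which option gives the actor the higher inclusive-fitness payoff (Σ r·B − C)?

Option 1: r to a great-grandoffspring = 0.125.
Option 1: r to a half-sibling = 0.25.
Option 1: Σ r·B − C = (3·0.125·0.0598 + 1·0.25·0.496) − 0.19 = -0.043575.
Option 2: r to a full sibling = 0.5.
Option 2: Σ r·B − C = (2·0.5·0.0261) − 0.11 = -0.0839.
Option 1 has the higher net inclusive-fitness payoff.

Option 1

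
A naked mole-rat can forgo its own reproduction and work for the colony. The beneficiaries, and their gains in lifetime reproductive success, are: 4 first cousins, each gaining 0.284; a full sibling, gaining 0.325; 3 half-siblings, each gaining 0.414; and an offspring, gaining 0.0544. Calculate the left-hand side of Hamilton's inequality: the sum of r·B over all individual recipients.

0.6422

r to a first cousin = 0.125 (first cousins share one grandparent pair — two paths of length 4: r = 2·(1/2)^4 = 1/8).
r to a full sibling = 1/2 (full sibs share both parents — two paths of length 2: r = 2·(1/2)^2 = 1/2).
r to a half-sibling = 0.25 (half-sibs share one parent — one path of length 2: r = (1/2)^2 = 1/4).
r to an offspring = 0.5 (one parent–offspring link: r = (1/2)^1 = 1/2).
Summing one r·B term per recipient: 4·0.125·0.284 + 1·0.5·0.325 + 3·0.25·0.414 + 1·0.5·0.0544 = 0.6422.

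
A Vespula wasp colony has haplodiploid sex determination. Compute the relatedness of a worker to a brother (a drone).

0.25

Her haploid brother carries none of their father's genes and a random half of their mother's genome; that half matches the maternal half of her own genome with probability 1/2: r = 1/2 · 1/2 = 1/4.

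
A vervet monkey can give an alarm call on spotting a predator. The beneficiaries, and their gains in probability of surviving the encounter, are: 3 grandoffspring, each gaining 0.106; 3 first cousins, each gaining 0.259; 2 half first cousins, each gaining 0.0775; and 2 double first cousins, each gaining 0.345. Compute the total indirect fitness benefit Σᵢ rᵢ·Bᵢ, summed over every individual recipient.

r to a grandoffspring = 1/4 (two parent–offspring links: r = (1/2)^2 = 1/4).
r to a first cousin = 1/8 (first cousins share one grandparent pair — two paths of length 4: r = 2·(1/2)^4 = 1/8).
r to a half first cousin = 1/16 (half first cousins share one grandparent — one path of length 4: r = (1/2)^4 = 1/16).
r to a double first cousin = 1/4 (double first cousins share both grandparent pairs — four paths of length 4: r = 4·(1/2)^4 = 1/4).
Summing one r·B term per recipient: 3·0.25·0.106 + 3·0.125·0.259 + 2·0.0625·0.0775 + 2·0.25·0.345 = 0.3588125.

0.3588125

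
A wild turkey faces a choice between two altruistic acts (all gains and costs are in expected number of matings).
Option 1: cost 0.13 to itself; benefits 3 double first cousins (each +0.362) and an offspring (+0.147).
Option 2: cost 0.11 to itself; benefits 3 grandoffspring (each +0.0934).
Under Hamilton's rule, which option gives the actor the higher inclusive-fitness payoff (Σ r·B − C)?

Option 1

Option 1: r to a double first cousin = 0.25.
Option 1: r to an offspring = 0.5.
Option 1: Σ r·B − C = (3·0.25·0.362 + 1·0.5·0.147) − 0.13 = 0.215.
Option 2: r to a grandoffspring = 0.25.
Option 2: Σ r·B − C = (3·0.25·0.0934) − 0.11 = -0.03995.
Option 1 has the higher net inclusive-fitness payoff.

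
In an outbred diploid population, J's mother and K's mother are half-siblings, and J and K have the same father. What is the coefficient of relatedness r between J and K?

Wright's path rule: contributions from independent ancestry routes add.
J and K are related in two ways: half first cousins through their mothers (r = 1/16) and half-sibs through their shared father (r = 1/4).
r = 1/16 + 1/4 = 0.3125.

0.3125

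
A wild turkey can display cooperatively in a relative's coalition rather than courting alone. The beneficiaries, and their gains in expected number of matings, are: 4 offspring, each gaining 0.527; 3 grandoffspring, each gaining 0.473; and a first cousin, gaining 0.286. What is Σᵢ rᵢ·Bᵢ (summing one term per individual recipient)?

r to an offspring = 0.5 (one parent–offspring link: r = (1/2)^1 = 1/2).
r to a grandoffspring = 0.25 (two parent–offspring links: r = (1/2)^2 = 1/4).
r to a first cousin = 0.125 (first cousins share one grandparent pair — two paths of length 4: r = 2·(1/2)^4 = 1/8).
Summing one r·B term per recipient: 4·0.5·0.527 + 3·0.25·0.473 + 1·0.125·0.286 = 1.4445.

1.4445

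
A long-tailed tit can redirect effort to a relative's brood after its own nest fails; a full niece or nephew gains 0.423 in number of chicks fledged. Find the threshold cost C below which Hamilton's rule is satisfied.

r to a full niece or nephew = 1/4 (full aunt/uncle↔niece/nephew: two paths of length 3 through the shared grandparent pair: r = 2·(1/2)^3 = 1/4).
Hamilton's rule: n·r·B > C, so the trait is favored while C < n·r·B = 1·0.25·0.423 = 0.10575.

0.10575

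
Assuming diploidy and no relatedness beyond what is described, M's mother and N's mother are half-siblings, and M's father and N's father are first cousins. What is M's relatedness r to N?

Independent pedigree routes through distinct common ancestors add.
M and N are related in two ways: half first cousins through their mothers (r = 1/16) and second cousins through their fathers (r = 1/32).
r = 1/16 + 1/32 = 0.09375.

0.09375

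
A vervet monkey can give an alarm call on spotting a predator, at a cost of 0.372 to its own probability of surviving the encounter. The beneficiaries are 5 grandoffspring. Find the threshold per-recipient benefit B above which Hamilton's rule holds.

r to a grandoffspring = 0.25 (two parent–offspring links: r = (1/2)^2 = 1/4).
Hamilton's rule with n recipients of equal r: n·r·B > C, so B > C/(n·r) = 0.372/(5·0.25) = 0.2976.

0.2976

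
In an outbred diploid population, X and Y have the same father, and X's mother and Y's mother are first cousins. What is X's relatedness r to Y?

With two independent routes of shared ancestry, r is the sum of the two contributions.
X and Y are related in two ways: half-sibs through their shared father (r = 1/4) and second cousins through their mothers (r = 1/32).
r = 1/4 + 1/32 = 0.28125.

0.28125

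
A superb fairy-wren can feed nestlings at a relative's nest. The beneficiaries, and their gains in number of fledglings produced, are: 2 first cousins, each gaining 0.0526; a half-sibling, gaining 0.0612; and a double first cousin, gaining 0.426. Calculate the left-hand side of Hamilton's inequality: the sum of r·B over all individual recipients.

0.13495

r to a first cousin = 1/8 (first cousins share one grandparent pair — two paths of length 4: r = 2·(1/2)^4 = 1/8).
r to a half-sibling = 0.25 (half-sibs share one parent — one path of length 2: r = (1/2)^2 = 1/4).
r to a double first cousin = 1/4 (double first cousins share both grandparent pairs — four paths of length 4: r = 4·(1/2)^4 = 1/4).
Summing one r·B term per recipient: 2·0.125·0.0526 + 1·0.25·0.0612 + 1·0.25·0.426 = 0.13495.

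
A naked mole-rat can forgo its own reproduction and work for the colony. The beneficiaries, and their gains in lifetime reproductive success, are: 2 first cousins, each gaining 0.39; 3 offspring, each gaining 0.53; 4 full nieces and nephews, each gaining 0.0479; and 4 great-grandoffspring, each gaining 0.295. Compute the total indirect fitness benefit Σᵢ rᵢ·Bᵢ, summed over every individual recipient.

1.0879

r to a first cousin = 0.125 (first cousins share one grandparent pair — two paths of length 4: r = 2·(1/2)^4 = 1/8).
r to an offspring = 0.5 (one parent–offspring link: r = (1/2)^1 = 1/2).
r to a full niece or nephew = 1/4 (full aunt/uncle↔niece/nephew: two paths of length 3 through the shared grandparent pair: r = 2·(1/2)^3 = 1/4).
r to a great-grandoffspring = 1/8 (three parent–offspring links: r = (1/2)^3 = 1/8).
Summing one r·B term per recipient: 2·0.125·0.39 + 3·0.5·0.53 + 4·0.25·0.0479 + 4·0.125·0.295 = 1.0879.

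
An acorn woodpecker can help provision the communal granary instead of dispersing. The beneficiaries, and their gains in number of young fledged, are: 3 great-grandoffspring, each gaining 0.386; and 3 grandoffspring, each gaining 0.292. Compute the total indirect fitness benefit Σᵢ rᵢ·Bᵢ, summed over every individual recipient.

0.36375

r to a great-grandoffspring = 0.125 (three parent–offspring links: r = (1/2)^3 = 1/8).
r to a grandoffspring = 1/4 (two parent–offspring links: r = (1/2)^2 = 1/4).
Summing one r·B term per recipient: 3·0.125·0.386 + 3·0.25·0.292 = 0.36375.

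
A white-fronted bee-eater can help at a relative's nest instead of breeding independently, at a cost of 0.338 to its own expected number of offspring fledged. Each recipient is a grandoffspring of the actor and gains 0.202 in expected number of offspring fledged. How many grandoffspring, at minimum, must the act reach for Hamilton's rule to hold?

7

r to a grandoffspring = 0.25 (two parent–offspring links: r = (1/2)^2 = 1/4).
Hamilton's rule: n·r·B > C  ⇒  n > C/(r·B) = 0.338/(0.25·0.202) = 6.693.
The smallest integer exceeding 6.693 is 7.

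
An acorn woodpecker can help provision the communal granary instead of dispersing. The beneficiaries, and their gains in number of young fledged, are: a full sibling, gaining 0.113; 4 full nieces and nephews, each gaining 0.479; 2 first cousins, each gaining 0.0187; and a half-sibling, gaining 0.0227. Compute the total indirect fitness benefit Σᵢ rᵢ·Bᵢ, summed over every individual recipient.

r to a full sibling = 1/2 (full sibs share both parents — two paths of length 2: r = 2·(1/2)^2 = 1/2).
r to a full niece or nephew = 0.25 (full aunt/uncle↔niece/nephew: two paths of length 3 through the shared grandparent pair: r = 2·(1/2)^3 = 1/4).
r to a first cousin = 0.125 (first cousins share one grandparent pair — two paths of length 4: r = 2·(1/2)^4 = 1/8).
r to a half-sibling = 1/4 (half-sibs share one parent — one path of length 2: r = (1/2)^2 = 1/4).
Summing one r·B term per recipient: 1·0.5·0.113 + 4·0.25·0.479 + 2·0.125·0.0187 + 1·0.25·0.0227 = 0.54585.

0.54585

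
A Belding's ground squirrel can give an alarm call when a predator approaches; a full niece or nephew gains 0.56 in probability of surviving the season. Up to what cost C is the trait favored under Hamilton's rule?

0.14

r to a full niece or nephew = 0.25 (full aunt/uncle↔niece/nephew: two paths of length 3 through the shared grandparent pair: r = 2·(1/2)^3 = 1/4).
Hamilton's rule: n·r·B > C, so the trait is favored while C < n·r·B = 1·0.25·0.56 = 0.14.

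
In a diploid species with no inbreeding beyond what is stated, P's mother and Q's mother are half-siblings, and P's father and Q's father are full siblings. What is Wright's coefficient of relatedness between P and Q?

With two independent routes of shared ancestry, r is the sum of the two contributions.
P and Q are related in two ways: half first cousins through their mothers (r = 1/16) and first cousins through their fathers (r = 1/8).
r = 1/16 + 1/8 = 0.1875.

0.1875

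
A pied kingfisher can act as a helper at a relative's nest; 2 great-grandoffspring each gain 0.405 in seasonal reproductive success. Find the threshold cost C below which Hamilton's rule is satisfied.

0.10125

r to a great-grandoffspring = 1/8 (three parent–offspring links: r = (1/2)^3 = 1/8).
Hamilton's rule: n·r·B > C, so the trait is favored while C < n·r·B = 2·0.125·0.405 = 0.10125.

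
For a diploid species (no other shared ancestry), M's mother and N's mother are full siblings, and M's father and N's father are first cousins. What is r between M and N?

0.15625

Independent pedigree routes through distinct common ancestors add.
M and N are related in two ways: first cousins through their mothers (r = 1/8) and second cousins through their fathers (r = 1/32).
r = 1/8 + 1/32 = 0.15625.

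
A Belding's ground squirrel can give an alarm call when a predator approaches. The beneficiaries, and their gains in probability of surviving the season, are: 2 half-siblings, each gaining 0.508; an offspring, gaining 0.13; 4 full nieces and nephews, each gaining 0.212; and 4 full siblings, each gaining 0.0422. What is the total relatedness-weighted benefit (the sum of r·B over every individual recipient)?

0.6154

r to a half-sibling = 1/4 (half-sibs share one parent — one path of length 2: r = (1/2)^2 = 1/4).
r to an offspring = 0.5 (one parent–offspring link: r = (1/2)^1 = 1/2).
r to a full niece or nephew = 1/4 (full aunt/uncle↔niece/nephew: two paths of length 3 through the shared grandparent pair: r = 2·(1/2)^3 = 1/4).
r to a full sibling = 1/2 (full sibs share both parents — two paths of length 2: r = 2·(1/2)^2 = 1/2).
Summing one r·B term per recipient: 2·0.25·0.508 + 1·0.5·0.13 + 4·0.25·0.212 + 4·0.5·0.0422 = 0.6154.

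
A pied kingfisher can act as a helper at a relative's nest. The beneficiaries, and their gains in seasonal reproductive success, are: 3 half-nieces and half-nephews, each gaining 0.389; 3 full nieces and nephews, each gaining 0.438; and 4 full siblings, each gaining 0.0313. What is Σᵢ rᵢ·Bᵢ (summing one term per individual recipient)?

0.536975

r to a half-niece or half-nephew = 0.125 (half-aunt/uncle↔niece/nephew: one path of length 3: r = (1/2)^3 = 1/8).
r to a full niece or nephew = 0.25 (full aunt/uncle↔niece/nephew: two paths of length 3 through the shared grandparent pair: r = 2·(1/2)^3 = 1/4).
r to a full sibling = 0.5 (full sibs share both parents — two paths of length 2: r = 2·(1/2)^2 = 1/2).
Summing one r·B term per recipient: 3·0.125·0.389 + 3·0.25·0.438 + 4·0.5·0.0313 = 0.536975.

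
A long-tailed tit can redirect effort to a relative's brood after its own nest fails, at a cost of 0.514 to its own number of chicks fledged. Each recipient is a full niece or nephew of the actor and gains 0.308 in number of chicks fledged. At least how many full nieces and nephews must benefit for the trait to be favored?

7

r to a full niece or nephew = 1/4 (full aunt/uncle↔niece/nephew: two paths of length 3 through the shared grandparent pair: r = 2·(1/2)^3 = 1/4).
Hamilton's rule: n·r·B > C  ⇒  n > C/(r·B) = 0.514/(0.25·0.308) = 6.675.
The smallest integer exceeding 6.675 is 7.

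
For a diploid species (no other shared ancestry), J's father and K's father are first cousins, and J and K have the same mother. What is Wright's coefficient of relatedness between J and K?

0.28125

Wright's path rule: contributions from independent ancestry routes add.
J and K are related in two ways: second cousins through their fathers (r = 1/32) and half-sibs through their shared mother (r = 1/4).
r = 1/32 + 1/4 = 0.28125.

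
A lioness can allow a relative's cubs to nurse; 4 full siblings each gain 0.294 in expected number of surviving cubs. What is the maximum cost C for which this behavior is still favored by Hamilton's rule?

0.588

r to a full sibling = 1/2 (full sibs share both parents — two paths of length 2: r = 2·(1/2)^2 = 1/2).
Hamilton's rule: n·r·B > C, so the trait is favored while C < n·r·B = 4·0.5·0.294 = 0.588.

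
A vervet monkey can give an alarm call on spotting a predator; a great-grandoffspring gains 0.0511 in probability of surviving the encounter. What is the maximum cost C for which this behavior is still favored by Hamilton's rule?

r to a great-grandoffspring = 1/8 (three parent–offspring links: r = (1/2)^3 = 1/8).
Hamilton's rule: n·r·B > C, so the trait is favored while C < n·r·B = 1·0.125·0.0511 = 0.0063875.

0.0063875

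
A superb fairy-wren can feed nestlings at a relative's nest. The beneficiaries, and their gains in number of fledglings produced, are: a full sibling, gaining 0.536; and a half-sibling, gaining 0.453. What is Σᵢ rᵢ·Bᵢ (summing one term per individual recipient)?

0.38125

r to a full sibling = 1/2 (full sibs share both parents — two paths of length 2: r = 2·(1/2)^2 = 1/2).
r to a half-sibling = 1/4 (half-sibs share one parent — one path of length 2: r = (1/2)^2 = 1/4).
Summing one r·B term per recipient: 1·0.5·0.536 + 1·0.25·0.453 = 0.38125.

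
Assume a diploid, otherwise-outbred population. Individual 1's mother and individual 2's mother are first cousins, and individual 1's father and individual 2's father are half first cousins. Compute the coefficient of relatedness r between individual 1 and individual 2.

0.046875

Relatedness sums over independent paths through distinct common ancestors.
Individual 1 and individual 2 are related in two ways: second cousins through their mothers (r = 1/32) and half second cousins through their fathers (r = 1/64).
r = 1/32 + 1/64 = 3/64 = 0.046875.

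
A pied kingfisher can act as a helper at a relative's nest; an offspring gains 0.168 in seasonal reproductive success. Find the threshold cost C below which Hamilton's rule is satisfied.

0.084

r to an offspring = 1/2 (one parent–offspring link: r = (1/2)^1 = 1/2).
Hamilton's rule: n·r·B > C, so the trait is favored while C < n·r·B = 1·0.5·0.168 = 0.084.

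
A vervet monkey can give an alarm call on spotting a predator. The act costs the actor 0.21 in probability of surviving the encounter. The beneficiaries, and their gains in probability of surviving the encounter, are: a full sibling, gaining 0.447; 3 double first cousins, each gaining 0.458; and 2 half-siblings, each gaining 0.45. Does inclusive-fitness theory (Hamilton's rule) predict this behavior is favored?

Yes

Hamilton's rule: the trait is favored when the sum of r·B over every recipient exceeds the actor's cost C.
r to a full sibling = 0.5 (full sibs share both parents — two paths of length 2: r = 2·(1/2)^2 = 1/2).
r to a double first cousin = 0.25 (double first cousins share both grandparent pairs — four paths of length 4: r = 4·(1/2)^4 = 1/4).
r to a half-sibling = 0.25 (half-sibs share one parent — one path of length 2: r = (1/2)^2 = 1/4).
Summing one r·B term per recipient: 1·0.5·0.447 + 3·0.25·0.458 + 2·0.25·0.45 = 0.792.
0.792 > 0.21: the indirect benefit exceeds the cost.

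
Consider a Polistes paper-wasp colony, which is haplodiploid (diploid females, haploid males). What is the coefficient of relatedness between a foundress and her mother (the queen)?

0.5

One meiotic link between diploid queen and diploid daughter: r = 1/2.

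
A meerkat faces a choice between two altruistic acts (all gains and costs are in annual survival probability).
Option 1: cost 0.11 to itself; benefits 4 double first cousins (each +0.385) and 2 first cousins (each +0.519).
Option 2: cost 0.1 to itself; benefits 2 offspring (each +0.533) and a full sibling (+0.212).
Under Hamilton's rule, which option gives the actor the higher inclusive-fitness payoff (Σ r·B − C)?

Option 1: r to a double first cousin = 0.25.
Option 1: r to a first cousin = 0.125.
Option 1: Σ r·B − C = (4·0.25·0.385 + 2·0.125·0.519) − 0.11 = 0.40475.
Option 2: r to an offspring = 0.5.
Option 2: r to a full sibling = 0.5.
Option 2: Σ r·B − C = (2·0.5·0.533 + 1·0.5·0.212) − 0.1 = 0.539.
Option 2 has the higher net inclusive-fitness payoff.

Option 2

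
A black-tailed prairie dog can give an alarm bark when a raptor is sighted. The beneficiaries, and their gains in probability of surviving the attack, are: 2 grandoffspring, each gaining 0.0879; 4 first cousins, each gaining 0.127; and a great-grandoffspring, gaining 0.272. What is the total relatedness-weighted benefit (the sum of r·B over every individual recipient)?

0.14145

r to a grandoffspring = 0.25 (two parent–offspring links: r = (1/2)^2 = 1/4).
r to a first cousin = 0.125 (first cousins share one grandparent pair — two paths of length 4: r = 2·(1/2)^4 = 1/8).
r to a great-grandoffspring = 0.125 (three parent–offspring links: r = (1/2)^3 = 1/8).
Summing one r·B term per recipient: 2·0.25·0.0879 + 4·0.125·0.127 + 1·0.125·0.272 = 0.14145.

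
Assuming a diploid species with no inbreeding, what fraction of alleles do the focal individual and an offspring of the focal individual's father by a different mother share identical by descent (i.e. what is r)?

0.25

Each parent–offspring link contributes a factor of 1/2, and independent paths through distinct common ancestors add.
Half-sibs share one parent — one path of length 2: r = (1/2)^2 = 1/4.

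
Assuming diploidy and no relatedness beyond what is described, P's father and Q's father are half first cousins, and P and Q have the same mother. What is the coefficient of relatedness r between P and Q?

0.265625

With two independent routes of shared ancestry, r is the sum of the two contributions.
P and Q are related in two ways: half second cousins through their fathers (r = 1/64) and half-sibs through their shared mother (r = 1/4).
r = 1/64 + 1/4 = 0.265625.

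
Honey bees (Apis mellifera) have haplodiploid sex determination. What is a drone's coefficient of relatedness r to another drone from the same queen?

Haploid brothers each carry a random half of the queen's diploid genome, so on average they share half: r = 1/2.

0.5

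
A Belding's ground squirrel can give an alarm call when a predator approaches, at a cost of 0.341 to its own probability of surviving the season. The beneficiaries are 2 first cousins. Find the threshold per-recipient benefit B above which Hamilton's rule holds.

r to a first cousin = 1/8 (first cousins share one grandparent pair — two paths of length 4: r = 2·(1/2)^4 = 1/8).
Hamilton's rule with n recipients of equal r: n·r·B > C, so B > C/(n·r) = 0.341/(2·0.125) = 1.364.

1.364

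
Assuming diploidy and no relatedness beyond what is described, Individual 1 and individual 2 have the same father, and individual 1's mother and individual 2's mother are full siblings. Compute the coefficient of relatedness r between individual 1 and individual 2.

Wright's path rule: contributions from independent ancestry routes add.
Individual 1 and individual 2 are related in two ways: half-sibs through their shared father (r = 1/4) and first cousins through their mothers (r = 1/8).
r = 1/4 + 1/8 = 3/8 = 0.375.

0.375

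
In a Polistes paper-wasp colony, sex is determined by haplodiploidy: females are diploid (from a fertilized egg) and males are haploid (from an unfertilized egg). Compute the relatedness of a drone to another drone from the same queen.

Haploid brothers each carry a random half of the queen's diploid genome, so on average they share half: r = 1/2.

0.5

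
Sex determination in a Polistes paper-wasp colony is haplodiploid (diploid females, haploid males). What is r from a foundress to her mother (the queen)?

One meiotic link between diploid queen and diploid daughter: r = 1/2.

0.5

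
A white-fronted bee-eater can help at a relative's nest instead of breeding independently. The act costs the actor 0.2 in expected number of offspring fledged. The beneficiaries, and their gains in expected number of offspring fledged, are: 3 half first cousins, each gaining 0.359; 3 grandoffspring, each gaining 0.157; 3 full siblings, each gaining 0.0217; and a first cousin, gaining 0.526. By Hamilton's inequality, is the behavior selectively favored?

Yes

Hamilton's rule: the trait is favored when the sum of r·B over every recipient exceeds the actor's cost C.
r to a half first cousin = 0.0625 (half first cousins share one grandparent — one path of length 4: r = (1/2)^4 = 1/16).
r to a grandoffspring = 1/4 (two parent–offspring links: r = (1/2)^2 = 1/4).
r to a full sibling = 0.5 (full sibs share both parents — two paths of length 2: r = 2·(1/2)^2 = 1/2).
r to a first cousin = 0.125 (first cousins share one grandparent pair — two paths of length 4: r = 2·(1/2)^4 = 1/8).
Summing one r·B term per recipient: 3·0.0625·0.359 + 3·0.25·0.157 + 3·0.5·0.0217 + 1·0.125·0.526 = 0.2833625.
0.2833625 > 0.2: the indirect benefit exceeds the cost.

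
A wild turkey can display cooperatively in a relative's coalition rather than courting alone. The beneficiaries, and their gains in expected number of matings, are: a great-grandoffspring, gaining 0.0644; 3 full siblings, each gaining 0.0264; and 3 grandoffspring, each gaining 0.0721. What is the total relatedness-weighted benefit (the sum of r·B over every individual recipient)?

r to a great-grandoffspring = 0.125 (three parent–offspring links: r = (1/2)^3 = 1/8).
r to a full sibling = 0.5 (full sibs share both parents — two paths of length 2: r = 2·(1/2)^2 = 1/2).
r to a grandoffspring = 1/4 (two parent–offspring links: r = (1/2)^2 = 1/4).
Summing one r·B term per recipient: 1·0.125·0.0644 + 3·0.5·0.0264 + 3·0.25·0.0721 = 0.101725.

0.101725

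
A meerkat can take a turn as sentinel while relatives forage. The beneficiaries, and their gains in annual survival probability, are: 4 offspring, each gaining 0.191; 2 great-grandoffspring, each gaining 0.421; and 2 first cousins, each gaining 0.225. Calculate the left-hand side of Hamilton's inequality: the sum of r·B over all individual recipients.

0.5435

r to an offspring = 0.5 (one parent–offspring link: r = (1/2)^1 = 1/2).
r to a great-grandoffspring = 0.125 (three parent–offspring links: r = (1/2)^3 = 1/8).
r to a first cousin = 1/8 (first cousins share one grandparent pair — two paths of length 4: r = 2·(1/2)^4 = 1/8).
Summing one r·B term per recipient: 4·0.5·0.191 + 2·0.125·0.421 + 2·0.125·0.225 = 0.5435.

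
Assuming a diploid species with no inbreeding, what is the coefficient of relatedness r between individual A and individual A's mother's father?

Each parent–offspring link contributes a factor of 1/2, and independent paths through distinct common ancestors add.
Two parent–offspring links: r = (1/2)^2 = 1/4.

0.25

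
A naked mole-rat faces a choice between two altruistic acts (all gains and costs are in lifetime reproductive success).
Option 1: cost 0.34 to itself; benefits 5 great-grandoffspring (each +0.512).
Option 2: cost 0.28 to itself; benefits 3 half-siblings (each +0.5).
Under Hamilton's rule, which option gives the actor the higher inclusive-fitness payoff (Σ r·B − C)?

Option 2

Option 1: r to a great-grandoffspring = 0.125.
Option 1: Σ r·B − C = (5·0.125·0.512) − 0.34 = -0.02.
Option 2: r to a half-sibling = 0.25.
Option 2: Σ r·B − C = (3·0.25·0.5) − 0.28 = 0.095.
Option 2 has the higher net inclusive-fitness payoff.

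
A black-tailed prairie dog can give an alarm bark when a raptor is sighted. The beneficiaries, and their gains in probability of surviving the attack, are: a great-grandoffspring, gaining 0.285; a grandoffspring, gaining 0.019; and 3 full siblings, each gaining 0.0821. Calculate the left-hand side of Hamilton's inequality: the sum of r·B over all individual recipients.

r to a great-grandoffspring = 0.125 (three parent–offspring links: r = (1/2)^3 = 1/8).
r to a grandoffspring = 0.25 (two parent–offspring links: r = (1/2)^2 = 1/4).
r to a full sibling = 1/2 (full sibs share both parents — two paths of length 2: r = 2·(1/2)^2 = 1/2).
Summing one r·B term per recipient: 1·0.125·0.285 + 1·0.25·0.019 + 3·0.5·0.0821 = 0.163525.

0.163525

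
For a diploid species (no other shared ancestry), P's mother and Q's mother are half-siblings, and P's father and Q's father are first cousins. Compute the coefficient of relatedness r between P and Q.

Independent pedigree routes through distinct common ancestors add.
P and Q are related in two ways: half first cousins through their mothers (r = 1/16) and second cousins through their fathers (r = 1/32).
r = 1/16 + 1/32 = 3/32 = 0.09375.

0.09375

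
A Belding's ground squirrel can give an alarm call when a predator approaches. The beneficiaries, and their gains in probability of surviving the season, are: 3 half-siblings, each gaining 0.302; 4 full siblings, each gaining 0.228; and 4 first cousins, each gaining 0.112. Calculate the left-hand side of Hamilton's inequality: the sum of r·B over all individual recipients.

r to a half-sibling = 0.25 (half-sibs share one parent — one path of length 2: r = (1/2)^2 = 1/4).
r to a full sibling = 1/2 (full sibs share both parents — two paths of length 2: r = 2·(1/2)^2 = 1/2).
r to a first cousin = 0.125 (first cousins share one grandparent pair — two paths of length 4: r = 2·(1/2)^4 = 1/8).
Summing one r·B term per recipient: 3·0.25·0.302 + 4·0.5·0.228 + 4·0.125·0.112 = 0.7385.

0.7385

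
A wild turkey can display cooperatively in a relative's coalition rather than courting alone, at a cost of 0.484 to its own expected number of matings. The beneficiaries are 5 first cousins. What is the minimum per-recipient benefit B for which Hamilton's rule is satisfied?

0.7744

r to a first cousin = 0.125 (first cousins share one grandparent pair — two paths of length 4: r = 2·(1/2)^4 = 1/8).
Hamilton's rule with n recipients of equal r: n·r·B > C, so B > C/(n·r) = 0.484/(5·0.125) = 0.7744.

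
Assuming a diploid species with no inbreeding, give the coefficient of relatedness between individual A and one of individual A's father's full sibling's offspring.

0.125

Each parent–offspring link contributes a factor of 1/2, and independent paths through distinct common ancestors add.
First cousins share one grandparent pair — two paths of length 4: r = 2·(1/2)^4 = 1/8.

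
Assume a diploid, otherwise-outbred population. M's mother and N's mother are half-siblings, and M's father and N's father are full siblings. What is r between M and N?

Relatedness sums over independent paths through distinct common ancestors.
M and N are related in two ways: half first cousins through their mothers (r = 1/16) and first cousins through their fathers (r = 1/8).
r = 1/16 + 1/8 = 3/16 = 0.1875.

0.1875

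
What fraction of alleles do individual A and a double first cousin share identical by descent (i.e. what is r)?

Each parent–offspring link contributes a factor of 1/2, and independent paths through distinct common ancestors add.
Double first cousins share both grandparent pairs — four paths of length 4: r = 4·(1/2)^4 = 1/4.

0.25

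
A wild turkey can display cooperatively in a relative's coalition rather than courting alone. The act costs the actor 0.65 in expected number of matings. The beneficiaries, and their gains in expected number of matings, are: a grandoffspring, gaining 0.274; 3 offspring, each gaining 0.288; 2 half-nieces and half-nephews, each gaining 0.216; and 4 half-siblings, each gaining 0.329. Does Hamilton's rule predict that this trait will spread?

Hamilton's rule: the trait is favored when the sum of r·B over every recipient exceeds the actor's cost C.
r to a grandoffspring = 1/4 (two parent–offspring links: r = (1/2)^2 = 1/4).
r to an offspring = 0.5 (one parent–offspring link: r = (1/2)^1 = 1/2).
r to a half-niece or half-nephew = 1/8 (half-aunt/uncle↔niece/nephew: one path of length 3: r = (1/2)^3 = 1/8).
r to a half-sibling = 1/4 (half-sibs share one parent — one path of length 2: r = (1/2)^2 = 1/4).
Summing one r·B term per recipient: 1·0.25·0.274 + 3·0.5·0.288 + 2·0.125·0.216 + 4·0.25·0.329 = 0.8835.
0.8835 > 0.65: the indirect benefit exceeds the cost.

Yes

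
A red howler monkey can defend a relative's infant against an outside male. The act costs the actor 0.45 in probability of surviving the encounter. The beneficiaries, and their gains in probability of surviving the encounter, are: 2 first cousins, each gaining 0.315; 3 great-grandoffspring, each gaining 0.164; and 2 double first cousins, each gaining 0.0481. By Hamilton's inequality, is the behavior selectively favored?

No

Hamilton's rule: the trait is favored when the sum of r·B over every recipient exceeds the actor's cost C.
r to a first cousin = 0.125 (first cousins share one grandparent pair — two paths of length 4: r = 2·(1/2)^4 = 1/8).
r to a great-grandoffspring = 1/8 (three parent–offspring links: r = (1/2)^3 = 1/8).
r to a double first cousin = 1/4 (double first cousins share both grandparent pairs — four paths of length 4: r = 4·(1/2)^4 = 1/4).
Summing one r·B term per recipient: 2·0.125·0.315 + 3·0.125·0.164 + 2·0.25·0.0481 = 0.1643.
0.1643 < 0.45: the indirect benefit is less than the cost.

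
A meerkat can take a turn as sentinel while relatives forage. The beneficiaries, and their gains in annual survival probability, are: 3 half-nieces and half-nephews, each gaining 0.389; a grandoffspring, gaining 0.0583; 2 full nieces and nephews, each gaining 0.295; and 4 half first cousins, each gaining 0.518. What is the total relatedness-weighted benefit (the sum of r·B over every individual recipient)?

0.43745

r to a half-niece or half-nephew = 1/8 (half-aunt/uncle↔niece/nephew: one path of length 3: r = (1/2)^3 = 1/8).
r to a grandoffspring = 1/4 (two parent–offspring links: r = (1/2)^2 = 1/4).
r to a full niece or nephew = 0.25 (full aunt/uncle↔niece/nephew: two paths of length 3 through the shared grandparent pair: r = 2·(1/2)^3 = 1/4).
r to a half first cousin = 1/16 (half first cousins share one grandparent — one path of length 4: r = (1/2)^4 = 1/16).
Summing one r·B term per recipient: 3·0.125·0.389 + 1·0.25·0.0583 + 2·0.25·0.295 + 4·0.0625·0.518 = 0.43745.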